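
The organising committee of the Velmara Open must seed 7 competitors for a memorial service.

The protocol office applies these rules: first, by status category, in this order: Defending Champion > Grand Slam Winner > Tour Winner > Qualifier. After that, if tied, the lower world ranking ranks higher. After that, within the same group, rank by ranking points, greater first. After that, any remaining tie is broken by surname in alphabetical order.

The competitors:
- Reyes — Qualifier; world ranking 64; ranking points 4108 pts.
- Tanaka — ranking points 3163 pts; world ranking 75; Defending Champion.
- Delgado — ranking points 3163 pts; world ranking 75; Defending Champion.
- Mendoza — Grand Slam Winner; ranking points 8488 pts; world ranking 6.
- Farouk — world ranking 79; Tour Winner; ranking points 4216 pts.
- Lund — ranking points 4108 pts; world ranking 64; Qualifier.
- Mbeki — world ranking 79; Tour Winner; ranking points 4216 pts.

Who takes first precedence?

Delgado

By status category: Delgado and Tanaka (Defending Champion); then Mendoza (Grand Slam Winner); then Farouk and Mbeki (Tour Winner); then Lund and Reyes (Qualifier).
Delgado and Tanaka both have world ranking 75, so the next rule applies.
Delgado and Tanaka both have ranking points 3163 pts, so the next rule applies.
Among Delgado and Tanaka, alphabetically by surname: Delgado before Tanaka.
Farouk and Mbeki both have world ranking 79, so the next rule applies.
Farouk and Mbeki both have ranking points 4216 pts, so the next rule applies.
Among Farouk and Mbeki, alphabetically by surname: Farouk before Mbeki.
Lund and Reyes both have world ranking 64, so the next rule applies.
Lund and Reyes both have ranking points 4108 pts, so the next rule applies.
Among Lund and Reyes, alphabetically by surname: Lund before Reyes.
Order: Delgado, Tanaka, Mendoza, Farouk, Mbeki, Lund, Reyes.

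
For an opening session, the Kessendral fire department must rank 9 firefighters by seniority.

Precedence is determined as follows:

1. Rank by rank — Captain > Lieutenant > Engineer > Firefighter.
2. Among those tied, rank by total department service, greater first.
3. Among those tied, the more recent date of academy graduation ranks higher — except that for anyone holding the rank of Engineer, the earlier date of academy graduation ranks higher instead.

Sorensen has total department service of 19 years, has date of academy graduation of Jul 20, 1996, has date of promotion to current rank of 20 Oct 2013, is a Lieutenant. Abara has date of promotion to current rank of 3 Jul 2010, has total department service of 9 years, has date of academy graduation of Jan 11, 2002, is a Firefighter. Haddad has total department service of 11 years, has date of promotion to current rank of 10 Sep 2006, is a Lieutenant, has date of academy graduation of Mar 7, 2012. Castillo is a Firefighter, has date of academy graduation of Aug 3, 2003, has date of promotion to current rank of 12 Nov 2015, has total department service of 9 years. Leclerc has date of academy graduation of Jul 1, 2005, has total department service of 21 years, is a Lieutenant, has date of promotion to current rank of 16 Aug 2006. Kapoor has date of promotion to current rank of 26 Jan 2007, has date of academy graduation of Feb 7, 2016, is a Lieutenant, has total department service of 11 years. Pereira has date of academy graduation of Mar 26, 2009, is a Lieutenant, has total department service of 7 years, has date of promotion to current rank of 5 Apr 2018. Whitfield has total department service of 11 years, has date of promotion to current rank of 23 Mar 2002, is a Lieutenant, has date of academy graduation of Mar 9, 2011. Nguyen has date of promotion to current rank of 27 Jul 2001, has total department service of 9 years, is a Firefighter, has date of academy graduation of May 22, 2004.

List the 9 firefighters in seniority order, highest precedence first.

By rank: Leclerc, Sorensen, Kapoor, Haddad, Whitfield and Pereira (Lieutenant); then Nguyen, Castillo and Abara (Firefighter).
Among Leclerc, Sorensen, Kapoor, Haddad, Whitfield and Pereira, by total department service (higher first): Leclerc (21 years) before Sorensen (19 years) before Kapoor, Haddad and Whitfield (11 years) before Pereira (7 years).
Among Kapoor, Haddad and Whitfield, by date of academy graduation (later first): Kapoor (Feb 7, 2016) before Haddad (Mar 7, 2012) before Whitfield (Mar 9, 2011).
Nguyen, Castillo and Abara all have total department service 9 years, so the next rule applies.
Among Nguyen, Castillo and Abara, by date of academy graduation (later first): Nguyen (May 22, 2004) before Castillo (Aug 3, 2003) before Abara (Jan 11, 2002).
Full order: Leclerc, Sorensen, Kapoor, Haddad, Whitfield, Pereira, Nguyen, Castillo, Abara.

Leclerc, Sorensen, Kapoor, Haddad, Whitfield, Pereira, Nguyen, Castillo, Abara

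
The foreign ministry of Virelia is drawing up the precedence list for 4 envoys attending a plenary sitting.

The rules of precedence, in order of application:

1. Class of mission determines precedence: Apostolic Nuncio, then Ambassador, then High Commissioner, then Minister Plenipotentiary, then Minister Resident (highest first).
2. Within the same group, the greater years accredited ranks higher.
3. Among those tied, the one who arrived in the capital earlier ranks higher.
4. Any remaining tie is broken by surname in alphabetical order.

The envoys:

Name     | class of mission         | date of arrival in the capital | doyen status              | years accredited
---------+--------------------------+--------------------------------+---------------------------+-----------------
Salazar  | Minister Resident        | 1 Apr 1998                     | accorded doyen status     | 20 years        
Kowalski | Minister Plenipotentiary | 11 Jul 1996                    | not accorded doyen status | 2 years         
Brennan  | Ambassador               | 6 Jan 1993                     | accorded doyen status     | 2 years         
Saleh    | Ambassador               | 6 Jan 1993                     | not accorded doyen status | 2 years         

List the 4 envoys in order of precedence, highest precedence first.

By class of mission: Brennan and Saleh (Ambassador); then Kowalski (Minister Plenipotentiary); then Salazar (Minister Resident).
Brennan and Saleh both have years accredited 2 years, so the next rule applies.
Brennan and Saleh both have date of arrival in the capital 6 Jan 1993, so the next rule applies.
Among Brennan and Saleh, alphabetically by surname: Brennan before Saleh.
Full order: Brennan, Saleh, Kowalski, Salazar.

Brennan, Saleh, Kowalski, Salazar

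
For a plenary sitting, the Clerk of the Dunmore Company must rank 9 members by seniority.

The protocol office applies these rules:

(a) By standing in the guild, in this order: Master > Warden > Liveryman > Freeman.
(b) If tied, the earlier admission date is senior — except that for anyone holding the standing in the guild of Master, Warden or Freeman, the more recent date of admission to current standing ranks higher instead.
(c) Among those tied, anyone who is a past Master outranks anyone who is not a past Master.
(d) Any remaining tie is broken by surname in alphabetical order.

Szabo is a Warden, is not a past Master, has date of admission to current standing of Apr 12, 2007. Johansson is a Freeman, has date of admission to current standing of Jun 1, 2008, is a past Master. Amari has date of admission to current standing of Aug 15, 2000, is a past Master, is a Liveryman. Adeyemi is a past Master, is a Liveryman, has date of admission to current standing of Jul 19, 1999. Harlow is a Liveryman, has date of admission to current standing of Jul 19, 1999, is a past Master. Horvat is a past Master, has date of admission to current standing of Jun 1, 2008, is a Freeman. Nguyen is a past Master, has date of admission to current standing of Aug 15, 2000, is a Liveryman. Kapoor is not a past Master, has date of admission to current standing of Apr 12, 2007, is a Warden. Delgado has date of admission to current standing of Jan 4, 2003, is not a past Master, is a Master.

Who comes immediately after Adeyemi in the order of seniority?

By standing in the guild: Delgado (Master); then Kapoor and Szabo (Warden); then Adeyemi, Harlow, Amari and Nguyen (Liveryman); then Horvat and Johansson (Freeman).
Kapoor and Szabo both have date of admission to current standing Apr 12, 2007, so the next rule applies.
Kapoor and Szabo are each not a past Master, so the next rule applies.
Among Kapoor and Szabo, alphabetically by surname: Kapoor before Szabo.
Among Adeyemi, Harlow, Amari and Nguyen, by date of admission to current standing (earlier first): Adeyemi and Harlow (Jul 19, 1999) before Amari and Nguyen (Aug 15, 2000).
Adeyemi and Harlow are each a past Master, so the next rule applies.
Among Adeyemi and Harlow, alphabetically by surname: Adeyemi before Harlow.
Amari and Nguyen are each a past Master, so the next rule applies.
Among Amari and Nguyen, alphabetically by surname: Amari before Nguyen.
Horvat and Johansson both have date of admission to current standing Jun 1, 2008, so the next rule applies.
Horvat and Johansson are each a past Master, so the next rule applies.
Among Horvat and Johansson, alphabetically by surname: Horvat before Johansson.
Order: Delgado, Kapoor, Szabo, Adeyemi, Harlow, Amari, Nguyen, Horvat, Johansson.

Harlow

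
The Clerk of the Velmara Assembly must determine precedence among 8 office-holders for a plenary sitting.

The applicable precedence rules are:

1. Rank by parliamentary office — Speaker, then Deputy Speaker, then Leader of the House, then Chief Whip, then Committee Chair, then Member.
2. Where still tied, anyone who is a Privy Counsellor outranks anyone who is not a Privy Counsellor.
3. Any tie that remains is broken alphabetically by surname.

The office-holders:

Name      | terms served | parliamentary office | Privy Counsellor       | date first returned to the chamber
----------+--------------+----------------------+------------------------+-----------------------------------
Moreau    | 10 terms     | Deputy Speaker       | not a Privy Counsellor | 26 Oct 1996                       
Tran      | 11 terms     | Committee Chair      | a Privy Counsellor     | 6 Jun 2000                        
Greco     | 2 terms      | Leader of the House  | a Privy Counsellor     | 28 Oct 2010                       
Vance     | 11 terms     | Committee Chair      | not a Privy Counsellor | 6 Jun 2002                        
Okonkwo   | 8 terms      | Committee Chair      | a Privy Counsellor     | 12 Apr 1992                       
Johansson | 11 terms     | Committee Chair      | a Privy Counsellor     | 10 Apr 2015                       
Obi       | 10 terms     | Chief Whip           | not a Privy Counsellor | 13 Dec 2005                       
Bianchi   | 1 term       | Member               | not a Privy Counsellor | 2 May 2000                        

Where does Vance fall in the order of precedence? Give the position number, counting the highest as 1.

7

By parliamentary office: Moreau (Deputy Speaker); then Greco (Leader of the House); then Obi (Chief Whip); then Johansson, Okonkwo, Tran and Vance (Committee Chair); then Bianchi (Member).
Among Johansson, Okonkwo, Tran and Vance, a Privy Counsellor before not a Privy Counsellor: Johansson, Okonkwo and Tran (a Privy Counsellor) before Vance (not a Privy Counsellor).
Among Johansson, Okonkwo and Tran, alphabetically by surname: Johansson before Okonkwo before Tran.
Order: Moreau, Greco, Obi, Johansson, Okonkwo, Tran, Vance, Bianchi. So position 7.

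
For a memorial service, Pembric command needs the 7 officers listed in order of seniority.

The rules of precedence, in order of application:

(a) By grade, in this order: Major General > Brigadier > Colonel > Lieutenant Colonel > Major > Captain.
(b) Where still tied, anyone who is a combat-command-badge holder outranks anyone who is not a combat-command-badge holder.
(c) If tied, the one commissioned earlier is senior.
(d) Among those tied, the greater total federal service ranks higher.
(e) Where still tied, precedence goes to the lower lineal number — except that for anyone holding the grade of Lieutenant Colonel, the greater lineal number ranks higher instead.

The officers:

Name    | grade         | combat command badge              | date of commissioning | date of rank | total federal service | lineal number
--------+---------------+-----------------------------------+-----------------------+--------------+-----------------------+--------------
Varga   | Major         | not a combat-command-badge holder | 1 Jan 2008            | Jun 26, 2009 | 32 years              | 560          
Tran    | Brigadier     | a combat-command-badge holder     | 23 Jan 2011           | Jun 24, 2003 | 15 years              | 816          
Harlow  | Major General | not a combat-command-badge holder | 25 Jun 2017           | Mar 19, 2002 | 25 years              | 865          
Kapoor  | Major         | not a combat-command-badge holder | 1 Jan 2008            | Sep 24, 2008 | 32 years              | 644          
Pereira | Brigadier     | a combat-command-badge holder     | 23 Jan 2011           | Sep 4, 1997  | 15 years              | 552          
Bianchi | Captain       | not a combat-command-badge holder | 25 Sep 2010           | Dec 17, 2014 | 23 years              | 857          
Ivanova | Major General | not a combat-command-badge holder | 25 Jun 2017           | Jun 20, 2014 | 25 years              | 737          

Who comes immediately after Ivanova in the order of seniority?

Harlow

By grade: Ivanova and Harlow (Major General); then Pereira and Tran (Brigadier); then Varga and Kapoor (Major); then Bianchi (Captain).
Ivanova and Harlow are each not a combat-command-badge holder, so the next rule applies.
Ivanova and Harlow both have date of commissioning 25 Jun 2017, so the next rule applies.
Ivanova and Harlow both have total federal service 25 years, so the next rule applies.
Among Ivanova and Harlow, by lineal number (lower first): Ivanova (737) before Harlow (865).
Pereira and Tran are each a combat-command-badge holder, so the next rule applies.
Pereira and Tran both have date of commissioning 23 Jan 2011, so the next rule applies.
Pereira and Tran both have total federal service 15 years, so the next rule applies.
Among Pereira and Tran, by lineal number (lower first): Pereira (552) before Tran (816).
Varga and Kapoor are each not a combat-command-badge holder, so the next rule applies.
Varga and Kapoor both have date of commissioning 1 Jan 2008, so the next rule applies.
Varga and Kapoor both have total federal service 32 years, so the next rule applies.
Among Varga and Kapoor, by lineal number (lower first): Varga (560) before Kapoor (644).
Order: Ivanova, Harlow, Pereira, Tran, Varga, Kapoor, Bianchi.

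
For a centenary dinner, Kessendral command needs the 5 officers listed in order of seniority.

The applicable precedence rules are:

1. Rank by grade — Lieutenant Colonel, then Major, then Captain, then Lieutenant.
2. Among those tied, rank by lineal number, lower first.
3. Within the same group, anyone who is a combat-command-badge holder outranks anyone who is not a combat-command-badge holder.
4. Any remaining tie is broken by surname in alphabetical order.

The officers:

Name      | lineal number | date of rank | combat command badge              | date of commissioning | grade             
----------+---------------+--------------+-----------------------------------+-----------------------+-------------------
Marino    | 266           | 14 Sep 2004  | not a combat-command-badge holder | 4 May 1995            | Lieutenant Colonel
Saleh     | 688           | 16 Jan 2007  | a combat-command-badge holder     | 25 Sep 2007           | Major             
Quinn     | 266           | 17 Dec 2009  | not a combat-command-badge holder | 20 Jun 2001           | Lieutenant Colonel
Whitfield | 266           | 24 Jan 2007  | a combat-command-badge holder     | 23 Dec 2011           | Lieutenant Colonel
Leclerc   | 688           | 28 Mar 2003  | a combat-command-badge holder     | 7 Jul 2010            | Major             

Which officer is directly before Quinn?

By grade: Whitfield, Marino and Quinn (Lieutenant Colonel); then Leclerc and Saleh (Major).
Whitfield, Marino and Quinn all have lineal number 266, so the next rule applies.
Among Whitfield, Marino and Quinn, a combat-command-badge holder before not a combat-command-badge holder: Whitfield (a combat-command-badge holder) before Marino and Quinn (not a combat-command-badge holder).
Among Marino and Quinn, alphabetically by surname: Marino before Quinn.
Leclerc and Saleh both have lineal number 688, so the next rule applies.
Leclerc and Saleh are each a combat-command-badge holder, so the next rule applies.
Among Leclerc and Saleh, alphabetically by surname: Leclerc before Saleh.
Order: Whitfield, Marino, Quinn, Leclerc, Saleh.

Marino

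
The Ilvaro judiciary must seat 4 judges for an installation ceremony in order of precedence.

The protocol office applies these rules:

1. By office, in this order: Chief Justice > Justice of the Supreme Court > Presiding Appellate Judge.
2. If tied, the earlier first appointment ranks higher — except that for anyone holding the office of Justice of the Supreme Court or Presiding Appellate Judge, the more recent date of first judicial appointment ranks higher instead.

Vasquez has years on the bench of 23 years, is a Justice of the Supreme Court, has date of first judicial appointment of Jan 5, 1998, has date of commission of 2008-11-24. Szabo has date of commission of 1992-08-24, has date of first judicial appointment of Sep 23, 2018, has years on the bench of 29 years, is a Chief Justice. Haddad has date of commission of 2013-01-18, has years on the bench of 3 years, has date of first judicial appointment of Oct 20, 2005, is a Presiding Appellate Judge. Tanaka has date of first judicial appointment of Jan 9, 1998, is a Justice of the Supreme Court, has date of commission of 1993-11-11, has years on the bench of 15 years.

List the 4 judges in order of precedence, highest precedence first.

Szabo, Tanaka, Vasquez, Haddad

By office: Szabo (Chief Justice); then Tanaka and Vasquez (Justice of the Supreme Court); then Haddad (Presiding Appellate Judge).
Among Tanaka and Vasquez, by date of first judicial appointment (later first) (reversed rule for this group): Tanaka (Jan 9, 1998) before Vasquez (Jan 5, 1998).
Full order: Szabo, Tanaka, Vasquez, Haddad.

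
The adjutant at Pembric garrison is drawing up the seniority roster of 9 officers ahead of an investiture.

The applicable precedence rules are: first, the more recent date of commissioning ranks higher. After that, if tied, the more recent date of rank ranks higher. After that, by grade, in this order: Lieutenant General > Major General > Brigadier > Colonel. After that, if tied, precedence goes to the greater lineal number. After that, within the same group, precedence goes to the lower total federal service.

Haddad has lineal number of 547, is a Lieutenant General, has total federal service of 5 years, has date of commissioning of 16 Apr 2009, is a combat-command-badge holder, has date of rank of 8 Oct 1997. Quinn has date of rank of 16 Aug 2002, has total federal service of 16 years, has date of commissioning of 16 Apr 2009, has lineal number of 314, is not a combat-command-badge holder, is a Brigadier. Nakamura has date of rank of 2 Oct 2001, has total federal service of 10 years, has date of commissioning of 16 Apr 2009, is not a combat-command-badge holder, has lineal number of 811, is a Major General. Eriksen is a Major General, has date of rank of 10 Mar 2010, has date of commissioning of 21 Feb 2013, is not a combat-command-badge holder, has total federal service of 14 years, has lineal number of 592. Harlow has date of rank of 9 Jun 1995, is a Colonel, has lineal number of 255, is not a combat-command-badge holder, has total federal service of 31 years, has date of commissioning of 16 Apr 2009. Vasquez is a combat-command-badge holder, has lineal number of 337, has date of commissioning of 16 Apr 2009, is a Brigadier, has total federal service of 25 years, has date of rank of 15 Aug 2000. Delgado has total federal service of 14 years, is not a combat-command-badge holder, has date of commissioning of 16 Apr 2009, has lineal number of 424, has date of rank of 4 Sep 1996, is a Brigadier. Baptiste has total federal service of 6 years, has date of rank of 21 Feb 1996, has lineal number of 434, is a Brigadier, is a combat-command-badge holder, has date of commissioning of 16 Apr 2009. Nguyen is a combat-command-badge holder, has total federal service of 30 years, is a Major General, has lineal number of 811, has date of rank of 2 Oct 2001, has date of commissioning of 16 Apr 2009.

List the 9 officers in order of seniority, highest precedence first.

By date of commissioning (later first): Eriksen (21 Feb 2013); then Quinn, Nakamura, Nguyen, Vasquez, Haddad, Delgado, Baptiste and Harlow (each 16 Apr 2009).
Among Quinn, Nakamura, Nguyen, Vasquez, Haddad, Delgado, Baptiste and Harlow, by date of rank (later first): Quinn (16 Aug 2002) before Nakamura and Nguyen (2 Oct 2001) before Vasquez (15 Aug 2000) before Haddad (8 Oct 1997) before Delgado (4 Sep 1996) before Baptiste (21 Feb 1996) before Harlow (9 Jun 1995).
Nakamura and Nguyen are each Major General, so the next rule applies.
Nakamura and Nguyen both have lineal number 811, so the next rule applies.
Among Nakamura and Nguyen, by total federal service (lower first): Nakamura (10 years) before Nguyen (30 years).
Full order: Eriksen, Quinn, Nakamura, Nguyen, Vasquez, Haddad, Delgado, Baptiste, Harlow.

Eriksen, Quinn, Nakamura, Nguyen, Vasquez, Haddad, Delgado, Baptiste, Harlow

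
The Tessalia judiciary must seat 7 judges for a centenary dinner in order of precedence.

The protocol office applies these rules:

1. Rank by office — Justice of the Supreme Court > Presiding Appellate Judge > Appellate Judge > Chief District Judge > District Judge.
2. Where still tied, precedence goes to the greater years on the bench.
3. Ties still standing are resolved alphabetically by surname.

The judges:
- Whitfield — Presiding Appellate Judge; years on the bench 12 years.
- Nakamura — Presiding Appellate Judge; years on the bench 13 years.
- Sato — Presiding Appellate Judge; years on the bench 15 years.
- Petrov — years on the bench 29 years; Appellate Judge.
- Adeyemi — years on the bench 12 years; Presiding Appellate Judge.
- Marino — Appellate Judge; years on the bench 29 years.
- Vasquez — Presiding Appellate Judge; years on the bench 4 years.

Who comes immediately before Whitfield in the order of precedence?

By office: Sato, Nakamura, Adeyemi, Whitfield and Vasquez (Presiding Appellate Judge); then Marino and Petrov (Appellate Judge).
Among Sato, Nakamura, Adeyemi, Whitfield and Vasquez, by years on the bench (higher first): Sato (15 years) before Nakamura (13 years) before Adeyemi and Whitfield (12 years) before Vasquez (4 years).
Among Adeyemi and Whitfield, alphabetically by surname: Adeyemi before Whitfield.
Marino and Petrov both have years on the bench 29 years, so the next rule applies.
Among Marino and Petrov, alphabetically by surname: Marino before Petrov.
Order: Sato, Nakamura, Adeyemi, Whitfield, Vasquez, Marino, Petrov.

Adeyemi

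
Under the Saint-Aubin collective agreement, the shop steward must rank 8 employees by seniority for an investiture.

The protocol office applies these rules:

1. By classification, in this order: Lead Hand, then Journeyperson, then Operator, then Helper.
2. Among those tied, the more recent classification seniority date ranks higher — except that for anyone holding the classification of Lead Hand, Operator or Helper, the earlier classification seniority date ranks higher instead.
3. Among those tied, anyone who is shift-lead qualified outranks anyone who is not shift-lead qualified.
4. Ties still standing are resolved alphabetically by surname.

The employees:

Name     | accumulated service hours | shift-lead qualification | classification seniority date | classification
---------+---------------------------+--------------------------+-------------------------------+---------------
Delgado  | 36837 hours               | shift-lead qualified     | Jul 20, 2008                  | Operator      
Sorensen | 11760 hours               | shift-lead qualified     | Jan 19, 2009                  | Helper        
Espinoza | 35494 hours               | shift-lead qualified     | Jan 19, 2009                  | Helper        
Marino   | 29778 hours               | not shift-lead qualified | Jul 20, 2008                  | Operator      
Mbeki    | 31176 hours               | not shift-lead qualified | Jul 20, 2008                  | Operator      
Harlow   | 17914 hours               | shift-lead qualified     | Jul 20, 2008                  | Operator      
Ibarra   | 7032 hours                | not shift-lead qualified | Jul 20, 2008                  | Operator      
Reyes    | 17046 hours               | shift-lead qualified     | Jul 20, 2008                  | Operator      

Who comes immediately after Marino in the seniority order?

Mbeki

By classification: Delgado, Harlow, Reyes, Ibarra, Marino and Mbeki (Operator); then Espinoza and Sorensen (Helper).
Delgado, Harlow, Reyes, Ibarra, Marino and Mbeki all have classification seniority date Jul 20, 2008, so the next rule applies.
Among Delgado, Harlow, Reyes, Ibarra, Marino and Mbeki, shift-lead qualified before not shift-lead qualified: Delgado, Harlow and Reyes (shift-lead qualified) before Ibarra, Marino and Mbeki (not shift-lead qualified).
Among Delgado, Harlow and Reyes, alphabetically by surname: Delgado before Harlow before Reyes.
Among Ibarra, Marino and Mbeki, alphabetically by surname: Ibarra before Marino before Mbeki.
Espinoza and Sorensen both have classification seniority date Jan 19, 2009, so the next rule applies.
Espinoza and Sorensen are each shift-lead qualified, so the next rule applies.
Among Espinoza and Sorensen, alphabetically by surname: Espinoza before Sorensen.
Order: Delgado, Harlow, Reyes, Ibarra, Marino, Mbeki, Espinoza, Sorensen.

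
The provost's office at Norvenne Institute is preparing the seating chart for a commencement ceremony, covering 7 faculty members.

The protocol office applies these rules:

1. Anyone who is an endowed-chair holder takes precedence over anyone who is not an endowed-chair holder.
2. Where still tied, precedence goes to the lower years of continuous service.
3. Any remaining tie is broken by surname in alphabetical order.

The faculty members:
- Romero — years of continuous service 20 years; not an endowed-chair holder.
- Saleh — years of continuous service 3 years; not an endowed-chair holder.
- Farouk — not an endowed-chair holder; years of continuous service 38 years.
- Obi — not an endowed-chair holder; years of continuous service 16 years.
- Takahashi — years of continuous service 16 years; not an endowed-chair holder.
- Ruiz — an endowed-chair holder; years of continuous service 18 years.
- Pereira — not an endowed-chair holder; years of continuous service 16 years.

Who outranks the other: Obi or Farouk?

By the first rule: Ruiz (an endowed-chair holder); then Saleh, Obi, Pereira, Takahashi, Romero and Farouk (each not an endowed-chair holder).
Among Saleh, Obi, Pereira, Takahashi, Romero and Farouk, by years of continuous service (lower first): Saleh (3 years) before Obi, Pereira and Takahashi (16 years) before Romero (20 years) before Farouk (38 years).
Among Obi, Pereira and Takahashi, alphabetically by surname: Obi before Pereira before Takahashi.
So Obi takes precedence.

Obi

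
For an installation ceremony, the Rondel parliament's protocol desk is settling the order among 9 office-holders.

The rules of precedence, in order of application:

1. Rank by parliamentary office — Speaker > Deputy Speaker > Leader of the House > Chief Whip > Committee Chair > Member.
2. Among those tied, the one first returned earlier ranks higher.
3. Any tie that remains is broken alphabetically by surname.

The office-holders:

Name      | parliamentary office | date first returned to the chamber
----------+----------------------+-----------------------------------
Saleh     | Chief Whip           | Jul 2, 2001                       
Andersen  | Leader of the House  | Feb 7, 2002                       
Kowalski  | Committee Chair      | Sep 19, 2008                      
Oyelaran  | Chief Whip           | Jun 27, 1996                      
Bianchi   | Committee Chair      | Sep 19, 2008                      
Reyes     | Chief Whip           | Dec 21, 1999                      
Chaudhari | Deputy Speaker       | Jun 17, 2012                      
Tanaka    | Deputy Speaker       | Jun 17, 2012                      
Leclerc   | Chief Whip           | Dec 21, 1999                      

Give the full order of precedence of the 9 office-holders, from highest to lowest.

Chaudhari, Tanaka, Andersen, Oyelaran, Leclerc, Reyes, Saleh, Bianchi, Kowalski

By parliamentary office: Chaudhari and Tanaka (Deputy Speaker); then Andersen (Leader of the House); then Oyelaran, Leclerc, Reyes and Saleh (Chief Whip); then Bianchi and Kowalski (Committee Chair).
Chaudhari and Tanaka both have date first returned to the chamber Jun 17, 2012, so the next rule applies.
Among Chaudhari and Tanaka, alphabetically by surname: Chaudhari before Tanaka.
Among Oyelaran, Leclerc, Reyes and Saleh, by date first returned to the chamber (earlier first): Oyelaran (Jun 27, 1996) before Leclerc and Reyes (Dec 21, 1999) before Saleh (Jul 2, 2001).
Among Leclerc and Reyes, alphabetically by surname: Leclerc before Reyes.
Bianchi and Kowalski both have date first returned to the chamber Sep 19, 2008, so the next rule applies.
Among Bianchi and Kowalski, alphabetically by surname: Bianchi before Kowalski.
Full order: Chaudhari, Tanaka, Andersen, Oyelaran, Leclerc, Reyes, Saleh, Bianchi, Kowalski.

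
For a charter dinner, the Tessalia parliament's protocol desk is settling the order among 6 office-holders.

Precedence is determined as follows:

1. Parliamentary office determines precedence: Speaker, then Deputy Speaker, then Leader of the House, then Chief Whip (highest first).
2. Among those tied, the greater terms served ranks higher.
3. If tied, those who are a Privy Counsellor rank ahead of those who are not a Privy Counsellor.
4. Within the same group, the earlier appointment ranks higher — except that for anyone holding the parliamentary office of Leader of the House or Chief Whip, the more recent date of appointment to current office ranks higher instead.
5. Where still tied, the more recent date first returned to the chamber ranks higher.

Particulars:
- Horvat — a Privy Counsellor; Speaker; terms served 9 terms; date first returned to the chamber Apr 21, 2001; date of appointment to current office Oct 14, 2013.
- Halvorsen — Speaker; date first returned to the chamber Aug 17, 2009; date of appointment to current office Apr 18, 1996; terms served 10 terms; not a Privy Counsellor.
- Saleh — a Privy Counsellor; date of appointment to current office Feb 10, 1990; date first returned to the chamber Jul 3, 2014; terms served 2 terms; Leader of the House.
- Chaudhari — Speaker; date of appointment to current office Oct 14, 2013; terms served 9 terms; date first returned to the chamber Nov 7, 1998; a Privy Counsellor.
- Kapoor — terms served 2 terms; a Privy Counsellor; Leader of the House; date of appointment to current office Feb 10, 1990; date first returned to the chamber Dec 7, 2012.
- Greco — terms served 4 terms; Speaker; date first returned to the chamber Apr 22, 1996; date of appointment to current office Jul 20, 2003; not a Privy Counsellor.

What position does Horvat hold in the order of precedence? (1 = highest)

By parliamentary office: Halvorsen, Horvat, Chaudhari and Greco (Speaker); then Saleh and Kapoor (Leader of the House).
Among Halvorsen, Horvat, Chaudhari and Greco, by terms served (higher first): Halvorsen (10 terms) before Horvat and Chaudhari (9 terms) before Greco (4 terms).
Horvat and Chaudhari are each a Privy Counsellor, so the next rule applies.
Horvat and Chaudhari both have date of appointment to current office Oct 14, 2013, so the next rule applies.
Among Horvat and Chaudhari, by date first returned to the chamber (later first): Horvat (Apr 21, 2001) before Chaudhari (Nov 7, 1998).
Saleh and Kapoor both have terms served 2 terms, so the next rule applies.
Saleh and Kapoor are each a Privy Counsellor, so the next rule applies.
Saleh and Kapoor both have date of appointment to current office Feb 10, 1990, so the next rule applies.
Among Saleh and Kapoor, by date first returned to the chamber (later first): Saleh (Jul 3, 2014) before Kapoor (Dec 7, 2012).
Order: Halvorsen, Horvat, Chaudhari, Greco, Saleh, Kapoor. So position 2.

2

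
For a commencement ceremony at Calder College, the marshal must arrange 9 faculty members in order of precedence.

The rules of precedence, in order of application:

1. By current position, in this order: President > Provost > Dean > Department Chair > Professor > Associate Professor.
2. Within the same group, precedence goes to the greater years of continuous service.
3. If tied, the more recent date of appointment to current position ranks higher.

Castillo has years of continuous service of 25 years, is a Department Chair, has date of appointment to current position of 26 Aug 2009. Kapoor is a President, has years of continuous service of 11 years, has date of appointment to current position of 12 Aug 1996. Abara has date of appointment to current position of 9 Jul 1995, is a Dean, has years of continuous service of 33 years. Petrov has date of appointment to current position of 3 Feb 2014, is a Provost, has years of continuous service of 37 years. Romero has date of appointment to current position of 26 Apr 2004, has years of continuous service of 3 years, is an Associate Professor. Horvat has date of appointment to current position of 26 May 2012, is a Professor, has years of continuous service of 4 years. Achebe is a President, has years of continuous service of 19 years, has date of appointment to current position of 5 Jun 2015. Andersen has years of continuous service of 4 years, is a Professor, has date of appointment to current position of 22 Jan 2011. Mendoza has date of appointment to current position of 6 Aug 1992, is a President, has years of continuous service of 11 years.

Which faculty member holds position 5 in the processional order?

By current position: Achebe, Kapoor and Mendoza (President); then Petrov (Provost); then Abara (Dean); then Castillo (Department Chair); then Horvat and Andersen (Professor); then Romero (Associate Professor).
Among Achebe, Kapoor and Mendoza, by years of continuous service (higher first): Achebe (19 years) before Kapoor and Mendoza (11 years).
Among Kapoor and Mendoza, by date of appointment to current position (later first): Kapoor (12 Aug 1996) before Mendoza (6 Aug 1992).
Horvat and Andersen both have years of continuous service 4 years, so the next rule applies.
Among Horvat and Andersen, by date of appointment to current position (later first): Horvat (26 May 2012) before Andersen (22 Jan 2011).
Order: Achebe, Kapoor, Mendoza, Petrov, Abara, Castillo, Horvat, Andersen, Romero.

Abara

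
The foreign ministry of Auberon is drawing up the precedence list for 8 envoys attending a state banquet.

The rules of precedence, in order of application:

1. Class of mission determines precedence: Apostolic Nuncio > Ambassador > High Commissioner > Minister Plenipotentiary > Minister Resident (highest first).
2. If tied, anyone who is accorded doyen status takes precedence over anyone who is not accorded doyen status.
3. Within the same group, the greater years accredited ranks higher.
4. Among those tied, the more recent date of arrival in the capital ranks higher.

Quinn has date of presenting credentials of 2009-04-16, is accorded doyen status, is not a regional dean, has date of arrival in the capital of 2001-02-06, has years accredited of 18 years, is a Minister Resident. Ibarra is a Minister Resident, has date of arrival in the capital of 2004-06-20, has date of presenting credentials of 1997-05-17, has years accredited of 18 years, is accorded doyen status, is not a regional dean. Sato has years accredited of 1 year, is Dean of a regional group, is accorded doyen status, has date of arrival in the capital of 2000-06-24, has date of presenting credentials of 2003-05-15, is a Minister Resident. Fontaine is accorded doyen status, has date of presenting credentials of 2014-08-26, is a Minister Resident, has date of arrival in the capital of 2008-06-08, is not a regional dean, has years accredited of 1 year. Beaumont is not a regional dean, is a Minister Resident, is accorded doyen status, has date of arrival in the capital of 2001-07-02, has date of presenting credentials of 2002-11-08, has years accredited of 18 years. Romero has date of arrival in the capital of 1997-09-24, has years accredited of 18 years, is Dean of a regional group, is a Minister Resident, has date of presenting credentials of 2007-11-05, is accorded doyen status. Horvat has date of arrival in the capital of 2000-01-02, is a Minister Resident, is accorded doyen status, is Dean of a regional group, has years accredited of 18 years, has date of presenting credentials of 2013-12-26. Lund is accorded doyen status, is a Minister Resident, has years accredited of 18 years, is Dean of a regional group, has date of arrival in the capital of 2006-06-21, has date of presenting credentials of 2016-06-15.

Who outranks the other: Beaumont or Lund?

By class of mission: Lund, Ibarra, Beaumont, Quinn, Horvat, Romero, Fontaine and Sato (Minister Resident).
Lund, Ibarra, Beaumont, Quinn, Horvat, Romero, Fontaine and Sato are each accorded doyen status, so the next rule applies.
Among Lund, Ibarra, Beaumont, Quinn, Horvat, Romero, Fontaine and Sato, by years accredited (higher first): Lund, Ibarra, Beaumont, Quinn, Horvat and Romero (18 years) before Fontaine and Sato (1 year).
Among Lund, Ibarra, Beaumont, Quinn, Horvat and Romero, by date of arrival in the capital (later first): Lund (2006-06-21) before Ibarra (2004-06-20) before Beaumont (2001-07-02) before Quinn (2001-02-06) before Horvat (2000-01-02) before Romero (1997-09-24).
Among Fontaine and Sato, by date of arrival in the capital (later first): Fontaine (2008-06-08) before Sato (2000-06-24).
So Lund takes precedence.

Lund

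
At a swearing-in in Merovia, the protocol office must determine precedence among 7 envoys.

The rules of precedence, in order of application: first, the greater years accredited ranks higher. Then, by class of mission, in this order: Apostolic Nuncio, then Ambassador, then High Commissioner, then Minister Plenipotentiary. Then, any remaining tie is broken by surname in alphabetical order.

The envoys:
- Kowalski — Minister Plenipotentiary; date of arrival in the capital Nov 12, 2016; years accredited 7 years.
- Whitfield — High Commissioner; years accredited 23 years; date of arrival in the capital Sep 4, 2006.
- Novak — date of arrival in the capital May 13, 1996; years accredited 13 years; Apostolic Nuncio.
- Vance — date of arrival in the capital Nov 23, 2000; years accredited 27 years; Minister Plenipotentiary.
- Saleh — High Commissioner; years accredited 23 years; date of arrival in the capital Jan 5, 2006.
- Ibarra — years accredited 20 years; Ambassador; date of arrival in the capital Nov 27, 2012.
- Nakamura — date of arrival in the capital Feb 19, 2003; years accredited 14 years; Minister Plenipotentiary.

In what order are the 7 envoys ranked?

By years accredited (higher first): Vance (27 years); then Saleh and Whitfield (both 23 years); then Ibarra (20 years); then Nakamura (14 years); then Novak (13 years); then Kowalski (7 years).
Saleh and Whitfield are each High Commissioner, so the next rule applies.
Among Saleh and Whitfield, alphabetically by surname: Saleh before Whitfield.
Full order: Vance, Saleh, Whitfield, Ibarra, Nakamura, Novak, Kowalski.

Vance, Saleh, Whitfield, Ibarra, Nakamura, Novak, Kowalski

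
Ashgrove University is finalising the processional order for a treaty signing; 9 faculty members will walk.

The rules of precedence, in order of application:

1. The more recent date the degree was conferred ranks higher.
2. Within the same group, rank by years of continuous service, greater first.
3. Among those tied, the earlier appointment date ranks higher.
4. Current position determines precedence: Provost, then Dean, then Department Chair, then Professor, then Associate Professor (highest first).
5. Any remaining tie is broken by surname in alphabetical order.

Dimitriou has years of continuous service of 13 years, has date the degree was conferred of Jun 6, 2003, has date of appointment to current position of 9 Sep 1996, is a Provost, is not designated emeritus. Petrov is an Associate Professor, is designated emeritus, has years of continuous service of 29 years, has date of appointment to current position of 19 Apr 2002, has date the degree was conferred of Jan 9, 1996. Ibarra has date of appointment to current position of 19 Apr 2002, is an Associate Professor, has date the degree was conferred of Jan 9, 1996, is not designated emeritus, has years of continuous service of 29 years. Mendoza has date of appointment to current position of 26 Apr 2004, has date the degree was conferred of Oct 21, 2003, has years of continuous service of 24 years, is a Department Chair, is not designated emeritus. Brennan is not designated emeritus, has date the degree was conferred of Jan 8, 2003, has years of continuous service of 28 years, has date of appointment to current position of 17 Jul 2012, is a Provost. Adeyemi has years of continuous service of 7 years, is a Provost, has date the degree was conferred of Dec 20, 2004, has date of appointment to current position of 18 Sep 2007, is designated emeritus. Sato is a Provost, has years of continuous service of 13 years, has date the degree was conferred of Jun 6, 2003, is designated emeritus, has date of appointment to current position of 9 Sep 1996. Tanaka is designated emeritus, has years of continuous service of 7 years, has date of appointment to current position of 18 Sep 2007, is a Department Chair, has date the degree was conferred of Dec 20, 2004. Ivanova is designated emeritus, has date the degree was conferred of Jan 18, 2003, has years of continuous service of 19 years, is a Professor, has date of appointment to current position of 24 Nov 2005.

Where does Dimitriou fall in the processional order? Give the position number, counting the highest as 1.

4

By date the degree was conferred (later first): Adeyemi and Tanaka (both Dec 20, 2004); then Mendoza (Oct 21, 2003); then Dimitriou and Sato (both Jun 6, 2003); then Ivanova (Jan 18, 2003); then Brennan (Jan 8, 2003); then Ibarra and Petrov (both Jan 9, 1996).
Adeyemi and Tanaka both have years of continuous service 7 years, so the next rule applies.
Adeyemi and Tanaka both have date of appointment to current position 18 Sep 2007, so the next rule applies.
Among Adeyemi and Tanaka, by current position: Adeyemi (Provost) before Tanaka (Department Chair).
Dimitriou and Sato both have years of continuous service 13 years, so the next rule applies.
Dimitriou and Sato both have date of appointment to current position 9 Sep 1996, so the next rule applies.
Dimitriou and Sato are each Provost, so the next rule applies.
Among Dimitriou and Sato, alphabetically by surname: Dimitriou before Sato.
Ibarra and Petrov both have years of continuous service 29 years, so the next rule applies.
Ibarra and Petrov both have date of appointment to current position 19 Apr 2002, so the next rule applies.
Ibarra and Petrov are each Associate Professor, so the next rule applies.
Among Ibarra and Petrov, alphabetically by surname: Ibarra before Petrov.
Order: Adeyemi, Tanaka, Mendoza, Dimitriou, Sato, Ivanova, Brennan, Ibarra, Petrov. So position 4.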